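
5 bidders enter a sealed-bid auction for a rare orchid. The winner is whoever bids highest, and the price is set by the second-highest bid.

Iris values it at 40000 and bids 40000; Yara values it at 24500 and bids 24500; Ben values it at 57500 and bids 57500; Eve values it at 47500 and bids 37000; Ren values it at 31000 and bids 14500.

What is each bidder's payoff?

Payoffs: Iris 0, Yara 0, Ben 17500, Eve 0, Ren 0.

Sorted high to low: Ben 57500; Iris 40000; Eve 37000; Yara 24500; Ren 14500.
Ben has the top bid and wins; the price is the second-highest bid, 40000.
Ben's payoff = 57500 − 40000 = 17500. All other bidders lose, so their payoff is 0.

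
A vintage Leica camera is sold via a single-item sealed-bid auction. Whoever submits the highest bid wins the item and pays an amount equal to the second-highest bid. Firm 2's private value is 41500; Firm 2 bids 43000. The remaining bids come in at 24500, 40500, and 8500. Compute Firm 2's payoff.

1000

Highest competing bid: 40500.
Firm 2's bid 43000 is the highest overall, so Firm 2 wins and pays the second-highest bid, 40500.
Payoff = value − price = 41500 − 40500 = 1000.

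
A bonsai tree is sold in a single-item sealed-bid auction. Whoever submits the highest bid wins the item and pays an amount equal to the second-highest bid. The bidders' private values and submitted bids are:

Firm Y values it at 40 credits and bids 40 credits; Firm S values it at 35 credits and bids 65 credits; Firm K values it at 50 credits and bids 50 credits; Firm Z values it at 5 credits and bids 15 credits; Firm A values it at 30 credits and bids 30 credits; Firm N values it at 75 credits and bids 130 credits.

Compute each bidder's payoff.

Bids in descending order: Firm N 130 credits > Firm S 65 credits > Firm K 50 credits > Firm Y 40 credits > Firm A 30 credits > Firm Z 15 credits.
Firm N has the top bid and wins; the price is the second-highest bid, 65 credits.
Firm N's payoff = 75 credits − 65 credits = 10 credits. All other bidders lose, so their payoff is 0.

Firm Y 0 credits, Firm S 0 credits, Firm K 0 credits, Firm Z 0 credits, Firm A 0 credits, Firm N 10 credits.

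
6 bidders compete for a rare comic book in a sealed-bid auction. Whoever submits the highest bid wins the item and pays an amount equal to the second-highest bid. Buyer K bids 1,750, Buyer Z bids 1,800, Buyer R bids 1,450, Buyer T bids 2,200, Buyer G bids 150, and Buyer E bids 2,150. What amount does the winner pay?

The winner pays 2,150.

Ordered from highest: Buyer T 2,200, then Buyer E 2,150, then Buyer Z 1,800, then Buyer K 1,750, then Buyer R 1,450, then Buyer G 150.
Buyer T has the highest bid, so Buyer T wins.
The second-highest bid is 2,150, so that is what Buyer T pays.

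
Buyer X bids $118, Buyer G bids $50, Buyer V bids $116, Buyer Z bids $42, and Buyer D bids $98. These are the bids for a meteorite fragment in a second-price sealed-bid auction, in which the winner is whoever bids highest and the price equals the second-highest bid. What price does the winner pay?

Ordered from highest: Buyer X $118 > Buyer V $116 > Buyer D $98 > Buyer G $50 > Buyer Z $42.
Buyer X is the highest bidder, so Buyer X wins.
Under the second-price rule, the price is the second-highest bid: $116.

The winner pays $116.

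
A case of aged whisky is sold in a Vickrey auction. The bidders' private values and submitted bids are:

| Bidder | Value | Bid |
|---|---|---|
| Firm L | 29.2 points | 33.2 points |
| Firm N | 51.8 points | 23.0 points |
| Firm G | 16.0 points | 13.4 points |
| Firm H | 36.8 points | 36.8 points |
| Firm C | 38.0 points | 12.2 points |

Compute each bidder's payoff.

Ordered from highest: Firm H 36.8 points > Firm L 33.2 points > Firm N 23.0 points > Firm G 13.4 points > Firm C 12.2 points.
Firm H has the top bid and wins; the price is the second-highest bid, 33.2 points.
Firm H's payoff = 36.8 points − 33.2 points = 3.6 points. All other bidders lose, so their payoff is 0.

Firm L 0.0 points, Firm N 0.0 points, Firm G 0.0 points, Firm H 3.6 points, Firm C 0.0 points.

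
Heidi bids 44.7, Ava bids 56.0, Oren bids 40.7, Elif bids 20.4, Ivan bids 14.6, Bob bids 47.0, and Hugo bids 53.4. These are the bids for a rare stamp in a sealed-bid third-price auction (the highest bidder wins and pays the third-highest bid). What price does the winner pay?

The winner pays 47.0.

Ranking the bids: Ava 56.0; Hugo 53.4; Bob 47.0; Heidi 44.7; Oren 40.7; Elif 20.4; Ivan 14.6.
Ava is the highest bidder, so Ava wins.
Under the third-price rule, the price is the third-highest bid: 47.0.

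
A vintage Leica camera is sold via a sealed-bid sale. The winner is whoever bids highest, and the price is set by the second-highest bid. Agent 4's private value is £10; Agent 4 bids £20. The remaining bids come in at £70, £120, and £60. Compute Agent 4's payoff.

The bidder's payoff: £0.

Highest competing bid: £120.
Agent 4's bid £20 is not the highest, so Agent 4 loses, pays nothing, and earns zero payoff.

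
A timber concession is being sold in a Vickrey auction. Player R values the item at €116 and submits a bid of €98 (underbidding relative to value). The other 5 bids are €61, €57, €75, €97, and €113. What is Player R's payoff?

€0

Highest competing bid: €113.
Player R's bid €98 is not the highest, so Player R loses, pays nothing, and earns zero payoff.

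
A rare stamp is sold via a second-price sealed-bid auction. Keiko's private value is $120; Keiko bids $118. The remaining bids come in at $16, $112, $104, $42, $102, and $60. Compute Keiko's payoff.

Payoff = $8.

Highest competing bid: $112.
Keiko's bid $118 is the highest overall, so Keiko wins and pays the second-highest bid, $112.
Payoff = value − price = $120 − $112 = $8.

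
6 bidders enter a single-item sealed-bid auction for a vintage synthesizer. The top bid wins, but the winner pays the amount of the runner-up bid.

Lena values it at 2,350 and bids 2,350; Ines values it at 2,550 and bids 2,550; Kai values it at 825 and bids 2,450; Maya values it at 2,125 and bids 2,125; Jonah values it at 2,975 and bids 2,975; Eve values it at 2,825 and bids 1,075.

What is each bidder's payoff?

Sorted high to low: Jonah 2,975; Ines 2,550; Kai 2,450; Lena 2,350; Maya 2,125; Eve 1,075.
Jonah has the top bid and wins; the price is the second-highest bid, 2,550.
Jonah's payoff = 2,975 − 2,550 = 425. All other bidders lose, so their payoff is 0.

Lena 0, Ines 0, Kai 0, Maya 0, Jonah 425, Eve 0.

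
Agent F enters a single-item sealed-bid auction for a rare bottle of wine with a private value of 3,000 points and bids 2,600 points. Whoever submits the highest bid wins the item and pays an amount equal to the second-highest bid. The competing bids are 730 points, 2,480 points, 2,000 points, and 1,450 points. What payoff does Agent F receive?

Payoff = 520 points.

Highest competing bid: 2,480 points.
Agent F's bid 2,600 points is the highest overall, so Agent F wins and pays the second-highest bid, 2,480 points.
Payoff = value − price = 3,000 points − 2,480 points = 520 points.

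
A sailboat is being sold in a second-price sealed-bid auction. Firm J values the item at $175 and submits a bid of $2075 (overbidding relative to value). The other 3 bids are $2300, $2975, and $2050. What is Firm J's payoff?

Highest competing bid: $2975.
Firm J's bid $2075 is not the highest, so Firm J loses, pays nothing, and earns zero payoff.

Firm J's payoff: $0.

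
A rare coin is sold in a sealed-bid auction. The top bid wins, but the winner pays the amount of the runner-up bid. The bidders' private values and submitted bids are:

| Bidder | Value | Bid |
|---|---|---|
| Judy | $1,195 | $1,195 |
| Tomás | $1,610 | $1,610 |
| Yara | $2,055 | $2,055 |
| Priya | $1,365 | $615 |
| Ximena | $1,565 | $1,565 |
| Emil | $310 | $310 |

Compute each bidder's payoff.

Ranking the bids: Yara $2,055 > Tomás $1,610 > Ximena $1,565 > Judy $1,195 > Priya $615 > Emil $310.
Yara has the top bid and wins; the price is the second-highest bid, $1,610.
Yara's payoff = $2,055 − $1,610 = $445. All other bidders lose, so their payoff is 0.

Payoffs: Judy $0, Tomás $0, Yara $445, Priya $0, Ximena $0, Emil $0.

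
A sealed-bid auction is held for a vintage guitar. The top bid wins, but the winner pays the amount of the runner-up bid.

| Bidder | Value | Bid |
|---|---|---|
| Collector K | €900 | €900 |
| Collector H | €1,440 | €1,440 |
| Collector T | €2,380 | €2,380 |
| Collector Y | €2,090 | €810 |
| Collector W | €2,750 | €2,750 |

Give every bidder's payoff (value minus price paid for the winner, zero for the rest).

Bids in descending order: Collector W €2,750 > Collector T €2,380 > Collector H €1,440 > Collector K €900 > Collector Y €810.
Collector W has the top bid and wins; the price is the second-highest bid, €2,380.
Collector W's payoff = €2,750 − €2,380 = €370. All other bidders lose, so their payoff is 0.

Payoffs: Collector K €0, Collector H €0, Collector T €0, Collector Y €0, Collector W €370.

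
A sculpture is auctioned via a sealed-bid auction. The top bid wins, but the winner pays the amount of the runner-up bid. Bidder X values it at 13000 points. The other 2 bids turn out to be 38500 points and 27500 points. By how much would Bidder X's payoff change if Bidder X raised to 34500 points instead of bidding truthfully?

Payoff change: 0 points.

The highest competing bid is 38500 points.
Bidding truthfully at 13000 points: the top bid is 38500 points (a rival), so Bidder X loses. Payoff = 0 points.
Bidding 34500 points: the top bid is 38500 points (a rival), so Bidder X loses. Payoff = 0 points.
Change = 0 points − 0 points = 0 points.
The bid only affects whether you win, not the price — here both bids land on the same side of the top rival bid, so the deviation is payoff-neutral.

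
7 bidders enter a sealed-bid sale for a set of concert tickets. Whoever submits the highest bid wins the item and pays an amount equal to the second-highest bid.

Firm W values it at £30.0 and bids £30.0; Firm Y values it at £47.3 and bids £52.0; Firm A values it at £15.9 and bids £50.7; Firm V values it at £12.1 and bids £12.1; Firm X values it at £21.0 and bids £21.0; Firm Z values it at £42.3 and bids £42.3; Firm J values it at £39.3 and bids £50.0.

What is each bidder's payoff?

Firm W £0.0, Firm Y -£3.4, Firm A £0.0, Firm V £0.0, Firm X £0.0, Firm Z £0.0, Firm J £0.0.

Sorted high to low: Firm Y £52.0 > Firm A £50.7 > Firm J £50.0 > Firm Z £42.3 > Firm W £30.0 > Firm X £21.0 > Firm V £12.1.
Firm Y has the top bid and wins; the price is the second-highest bid, £50.7.
Firm Y's payoff = £47.3 − £50.7 = -£3.4. All other bidders lose, so their payoff is 0.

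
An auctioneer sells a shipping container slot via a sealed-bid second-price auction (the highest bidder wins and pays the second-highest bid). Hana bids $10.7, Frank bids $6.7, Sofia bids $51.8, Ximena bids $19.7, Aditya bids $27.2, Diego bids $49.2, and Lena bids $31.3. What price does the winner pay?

Price paid: $49.2.

Sorted high to low: Sofia $51.8, then Diego $49.2, then Lena $31.3, then Aditya $27.2, then Ximena $19.7, then Hana $10.7, then Frank $6.7.
Sofia is the highest bidder, so Sofia wins.
Under the second-price rule, the price is the second-highest bid: $49.2.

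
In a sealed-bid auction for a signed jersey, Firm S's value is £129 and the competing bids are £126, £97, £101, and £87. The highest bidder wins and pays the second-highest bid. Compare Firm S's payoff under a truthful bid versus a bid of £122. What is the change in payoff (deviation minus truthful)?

The highest competing bid is £126.
Bidding truthfully at £129: Firm S has the top bid, wins, and pays the second-highest bid £126. Payoff = £129 − £126 = £3.
Bidding £122: the top bid is £126 (a rival), so Firm S loses. Payoff = £0.
Change = £0 − £3 = -£3.
This is the dominant-strategy logic: truthful bidding weakly beats any alternative.

Change in payoff: -£3.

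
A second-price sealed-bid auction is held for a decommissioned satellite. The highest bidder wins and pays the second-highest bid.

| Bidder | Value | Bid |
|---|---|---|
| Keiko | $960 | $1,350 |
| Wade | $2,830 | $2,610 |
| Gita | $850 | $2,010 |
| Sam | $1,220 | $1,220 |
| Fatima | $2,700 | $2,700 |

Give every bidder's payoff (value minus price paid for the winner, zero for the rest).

Payoffs: Keiko $0, Wade $0, Gita $0, Sam $0, Fatima $90.

Sorted high to low: Fatima $2,700, then Wade $2,610, then Gita $2,010, then Keiko $1,350, then Sam $1,220.
Fatima has the top bid and wins; the price is the second-highest bid, $2,610.
Fatima's payoff = $2,700 − $2,610 = $90. All other bidders lose, so their payoff is 0.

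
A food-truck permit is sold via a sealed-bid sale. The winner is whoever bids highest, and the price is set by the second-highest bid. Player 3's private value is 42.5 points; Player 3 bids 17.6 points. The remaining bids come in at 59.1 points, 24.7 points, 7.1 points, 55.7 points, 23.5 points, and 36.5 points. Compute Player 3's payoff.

0.0 points

Highest competing bid: 59.1 points.
Player 3's bid 17.6 points is not the highest, so Player 3 loses, pays nothing, and earns zero payoff.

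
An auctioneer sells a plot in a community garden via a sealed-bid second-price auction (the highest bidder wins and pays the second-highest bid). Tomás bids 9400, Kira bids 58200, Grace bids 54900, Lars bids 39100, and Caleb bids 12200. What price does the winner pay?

Price paid: 54900.

Bids in descending order: Kira 58200; Grace 54900; Lars 39100; Caleb 12200; Tomás 9400.
Kira is the highest bidder, so Kira wins.
Under the second-price rule, the price is the second-highest bid: 54900.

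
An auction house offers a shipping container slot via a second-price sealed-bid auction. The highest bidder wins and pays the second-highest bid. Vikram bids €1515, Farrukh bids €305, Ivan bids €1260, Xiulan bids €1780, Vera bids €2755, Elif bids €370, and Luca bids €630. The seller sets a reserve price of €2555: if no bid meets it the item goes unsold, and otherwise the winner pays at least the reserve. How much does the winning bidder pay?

Price paid: €2555.

Ranking the bids: Vera €2755, then Xiulan €1780, then Vikram €1515, then Ivan €1260, then Luca €630, then Elif €370, then Farrukh €305.
Vera has the highest bid, so Vera wins.
The second-highest bid is €1780, but the reserve €2555 is higher, so the price is the reserve.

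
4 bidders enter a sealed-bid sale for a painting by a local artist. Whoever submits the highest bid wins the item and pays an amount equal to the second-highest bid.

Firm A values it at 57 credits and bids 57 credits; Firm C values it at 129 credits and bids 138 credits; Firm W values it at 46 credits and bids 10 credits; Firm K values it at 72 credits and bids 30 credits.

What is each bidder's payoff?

Firm A 0 credits, Firm C 72 credits, Firm W 0 credits, Firm K 0 credits.

Sorted high to low: Firm C 138 credits; Firm A 57 credits; Firm K 30 credits; Firm W 10 credits.
Firm C has the top bid and wins; the price is the second-highest bid, 57 credits.
Firm C's payoff = 129 credits − 57 credits = 72 credits. All other bidders lose, so their payoff is 0.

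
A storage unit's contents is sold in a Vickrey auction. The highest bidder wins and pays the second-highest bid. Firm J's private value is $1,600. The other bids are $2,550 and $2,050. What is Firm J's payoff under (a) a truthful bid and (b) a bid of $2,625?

(a) $0  (b) -$950

The highest competing bid is $2,550.
Bidding truthfully at $1,600: the top bid is $2,550 (a rival), so Firm J loses. Payoff = $0.
Bidding $2,625: Firm J has the top bid, wins, and pays the second-highest bid $2,550. Payoff = $1,600 − $2,550 = -$950.
This is the dominant-strategy logic: truthful bidding weakly beats any alternative.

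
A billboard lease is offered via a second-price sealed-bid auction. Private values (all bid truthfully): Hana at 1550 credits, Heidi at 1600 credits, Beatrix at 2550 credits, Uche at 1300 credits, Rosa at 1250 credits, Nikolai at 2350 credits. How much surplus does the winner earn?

Ranking the bids: Beatrix 2550 credits; Nikolai 2350 credits; Heidi 1600 credits; Hana 1550 credits; Uche 1300 credits; Rosa 1250 credits.
Beatrix wins with the top bid and pays the second-highest, 2350 credits.
Surplus = 2550 credits − 2350 credits = 200 credits.

Winner's surplus: 200 credits.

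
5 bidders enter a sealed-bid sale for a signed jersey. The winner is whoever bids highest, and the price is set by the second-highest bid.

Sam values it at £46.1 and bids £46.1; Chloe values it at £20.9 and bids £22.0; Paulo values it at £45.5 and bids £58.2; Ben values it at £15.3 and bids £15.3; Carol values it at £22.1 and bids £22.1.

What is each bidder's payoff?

Payoffs: Sam £0.0, Chloe £0.0, Paulo -£0.6, Ben £0.0, Carol £0.0.

Ranking the bids: Paulo £58.2, then Sam £46.1, then Carol £22.1, then Chloe £22.0, then Ben £15.3.
Paulo has the top bid and wins; the price is the second-highest bid, £46.1.
Paulo's payoff = £45.5 − £46.1 = -£0.6. All other bidders lose, so their payoff is 0.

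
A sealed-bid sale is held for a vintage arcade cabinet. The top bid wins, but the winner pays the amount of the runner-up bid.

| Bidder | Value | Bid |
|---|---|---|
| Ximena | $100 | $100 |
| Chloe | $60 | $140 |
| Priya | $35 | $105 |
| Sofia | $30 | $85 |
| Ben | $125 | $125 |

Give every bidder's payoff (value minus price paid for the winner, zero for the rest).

Payoffs: Ximena $0, Chloe -$65, Priya $0, Sofia $0, Ben $0.

Ordered from highest: Chloe $140, then Ben $125, then Priya $105, then Ximena $100, then Sofia $85.
Chloe has the top bid and wins; the price is the second-highest bid, $125.
Chloe's payoff = $60 − $125 = -$65. All other bidders lose, so their payoff is 0.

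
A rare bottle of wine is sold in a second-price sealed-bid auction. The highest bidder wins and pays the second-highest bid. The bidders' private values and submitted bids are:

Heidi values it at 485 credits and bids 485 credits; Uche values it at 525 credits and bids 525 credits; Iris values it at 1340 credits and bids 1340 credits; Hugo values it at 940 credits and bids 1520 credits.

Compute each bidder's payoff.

Payoffs: Heidi 0 credits, Uche 0 credits, Iris 0 credits, Hugo -400 credits.

Ranking the bids: Hugo 1520 credits > Iris 1340 credits > Uche 525 credits > Heidi 485 credits.
Hugo has the top bid and wins; the price is the second-highest bid, 1340 credits.
Hugo's payoff = 940 credits − 1340 credits = -400 credits. All other bidders lose, so their payoff is 0.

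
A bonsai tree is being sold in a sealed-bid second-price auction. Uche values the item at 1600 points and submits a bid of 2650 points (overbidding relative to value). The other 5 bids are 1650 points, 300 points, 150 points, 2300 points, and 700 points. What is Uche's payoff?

Payoff = -700 points.

Highest competing bid: 2300 points.
Uche's bid 2650 points is the highest overall, so Uche wins and pays the second-highest bid, 2300 points.
Payoff = value − price = 1600 points − 2300 points = -700 points.
Overbidding won the item at a price above value — truthful bidding would have avoided this loss.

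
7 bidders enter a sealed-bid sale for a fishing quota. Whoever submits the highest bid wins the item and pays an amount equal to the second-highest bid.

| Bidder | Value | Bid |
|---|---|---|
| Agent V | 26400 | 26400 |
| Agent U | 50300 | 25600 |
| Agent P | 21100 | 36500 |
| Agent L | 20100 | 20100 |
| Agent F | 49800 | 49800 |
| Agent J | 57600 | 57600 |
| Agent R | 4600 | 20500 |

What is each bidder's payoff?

Ordered from highest: Agent J 57600; Agent F 49800; Agent P 36500; Agent V 26400; Agent U 25600; Agent R 20500; Agent L 20100.
Agent J has the top bid and wins; the price is the second-highest bid, 49800.
Agent J's payoff = 57600 − 49800 = 7800. All other bidders lose, so their payoff is 0.

Payoffs: Agent V 0, Agent U 0, Agent P 0, Agent L 0, Agent F 0, Agent J 7800, Agent R 0.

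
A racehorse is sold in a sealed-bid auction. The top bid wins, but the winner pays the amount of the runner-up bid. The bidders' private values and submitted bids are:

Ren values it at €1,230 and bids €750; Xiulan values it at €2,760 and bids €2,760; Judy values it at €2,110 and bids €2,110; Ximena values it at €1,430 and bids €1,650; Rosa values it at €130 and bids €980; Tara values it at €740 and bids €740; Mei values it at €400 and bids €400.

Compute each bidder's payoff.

Ren €0, Xiulan €650, Judy €0, Ximena €0, Rosa €0, Tara €0, Mei €0.

Ordered from highest: Xiulan €2,760, then Judy €2,110, then Ximena €1,650, then Rosa €980, then Ren €750, then Tara €740, then Mei €400.
Xiulan has the top bid and wins; the price is the second-highest bid, €2,110.
Xiulan's payoff = €2,760 − €2,110 = €650. All other bidders lose, so their payoff is 0.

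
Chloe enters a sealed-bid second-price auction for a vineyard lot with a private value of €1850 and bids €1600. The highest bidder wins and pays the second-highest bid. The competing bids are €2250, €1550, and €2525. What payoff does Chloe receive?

€0

Highest competing bid: €2525.
Chloe's bid €1600 is not the highest, so Chloe loses, pays nothing, and earns zero payoff.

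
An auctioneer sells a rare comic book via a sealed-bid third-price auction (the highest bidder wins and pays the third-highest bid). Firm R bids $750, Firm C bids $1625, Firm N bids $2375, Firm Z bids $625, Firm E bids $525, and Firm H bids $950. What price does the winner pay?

Sorted high to low: Firm N $2375; Firm C $1625; Firm H $950; Firm R $750; Firm Z $625; Firm E $525.
Firm N is the highest bidder, so Firm N wins.
Under the third-price rule, the price is the third-highest bid: $950.

Price paid: $950.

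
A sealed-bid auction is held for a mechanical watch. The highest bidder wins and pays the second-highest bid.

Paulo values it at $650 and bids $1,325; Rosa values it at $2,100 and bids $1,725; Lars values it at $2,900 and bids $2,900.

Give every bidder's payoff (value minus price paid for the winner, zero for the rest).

Ordered from highest: Lars $2,900; Rosa $1,725; Paulo $1,325.
Lars has the top bid and wins; the price is the second-highest bid, $1,725.
Lars's payoff = $2,900 − $1,725 = $1,175. All other bidders lose, so their payoff is 0.

Paulo $0, Rosa $0, Lars $1,175.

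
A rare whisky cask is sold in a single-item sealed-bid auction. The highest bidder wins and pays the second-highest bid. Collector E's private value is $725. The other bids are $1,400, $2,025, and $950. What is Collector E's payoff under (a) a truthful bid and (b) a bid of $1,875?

The highest competing bid is $2,025.
Bidding truthfully at $725: the top bid is $2,025 (a rival), so Collector E loses. Payoff = $0.
Bidding $1,875: the top bid is $2,025 (a rival), so Collector E loses. Payoff = $0.

(a) $0  (b) $0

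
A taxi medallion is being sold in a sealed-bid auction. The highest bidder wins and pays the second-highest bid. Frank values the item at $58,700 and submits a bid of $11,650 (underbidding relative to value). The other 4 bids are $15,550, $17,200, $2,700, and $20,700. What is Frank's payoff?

Payoff = $0.

Highest competing bid: $20,700.
Frank's bid $11,650 is not the highest, so Frank loses, pays nothing, and earns zero payoff.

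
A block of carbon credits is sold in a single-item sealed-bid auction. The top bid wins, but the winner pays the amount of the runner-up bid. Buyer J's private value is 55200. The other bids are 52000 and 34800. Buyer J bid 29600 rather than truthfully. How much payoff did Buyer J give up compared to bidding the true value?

Regret: 3200.

The highest competing bid is 52000.
Bidding truthfully at 55200: Buyer J has the top bid, wins, and pays the second-highest bid 52000. Payoff = 55200 − 52000 = 3200.
Bidding 29600: the top bid is 52000 (a rival), so Buyer J loses. Payoff = 0.
Regret = truthful payoff − actual payoff = 3200 − 0 = 3200.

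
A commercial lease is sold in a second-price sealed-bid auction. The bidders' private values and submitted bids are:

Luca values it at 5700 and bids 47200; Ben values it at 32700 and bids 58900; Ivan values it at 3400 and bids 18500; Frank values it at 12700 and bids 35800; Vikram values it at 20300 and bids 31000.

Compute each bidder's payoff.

Sorted high to low: Ben 58900; Luca 47200; Frank 35800; Vikram 31000; Ivan 18500.
Ben has the top bid and wins; the price is the second-highest bid, 47200.
Ben's payoff = 32700 − 47200 = -14500. All other bidders lose, so their payoff is 0.

Payoffs: Luca 0, Ben -14500, Ivan 0, Frank 0, Vikram 0.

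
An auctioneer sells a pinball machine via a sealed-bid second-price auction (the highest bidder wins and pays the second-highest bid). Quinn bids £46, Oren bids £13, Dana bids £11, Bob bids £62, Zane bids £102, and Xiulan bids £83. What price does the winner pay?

Bids in descending order: Zane £102, then Xiulan £83, then Bob £62, then Quinn £46, then Oren £13, then Dana £11.
Zane is the highest bidder, so Zane wins.
Under the second-price rule, the price is the second-highest bid: £83.

The winner pays £83.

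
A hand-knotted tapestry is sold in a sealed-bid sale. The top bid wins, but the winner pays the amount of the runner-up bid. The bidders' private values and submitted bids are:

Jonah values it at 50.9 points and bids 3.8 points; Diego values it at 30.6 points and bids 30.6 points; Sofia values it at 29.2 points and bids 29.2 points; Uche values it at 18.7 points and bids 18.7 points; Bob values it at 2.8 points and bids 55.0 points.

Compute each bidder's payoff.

Jonah 0.0 points, Diego 0.0 points, Sofia 0.0 points, Uche 0.0 points, Bob -27.8 points.

Sorted high to low: Bob 55.0 points, then Diego 30.6 points, then Sofia 29.2 points, then Uche 18.7 points, then Jonah 3.8 points.
Bob has the top bid and wins; the price is the second-highest bid, 30.6 points.
Bob's payoff = 2.8 points − 30.6 points = -27.8 points. All other bidders lose, so their payoff is 0.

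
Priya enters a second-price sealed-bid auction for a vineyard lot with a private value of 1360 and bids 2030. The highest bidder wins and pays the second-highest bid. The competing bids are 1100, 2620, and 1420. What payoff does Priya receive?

0

Highest competing bid: 2620.
Priya's bid 2030 is not the highest, so Priya loses, pays nothing, and earns zero payoff.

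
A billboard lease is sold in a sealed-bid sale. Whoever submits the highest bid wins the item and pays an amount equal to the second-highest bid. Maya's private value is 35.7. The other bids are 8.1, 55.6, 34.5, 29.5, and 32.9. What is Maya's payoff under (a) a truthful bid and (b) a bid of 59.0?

The highest competing bid is 55.6.
Bidding truthfully at 35.7: the top bid is 55.6 (a rival), so Maya loses. Payoff = 0.0.
Bidding 59.0: Maya has the top bid, wins, and pays the second-highest bid 55.6. Payoff = 35.7 − 55.6 = -19.9.

Truthful: 0.0; alternative: -19.9.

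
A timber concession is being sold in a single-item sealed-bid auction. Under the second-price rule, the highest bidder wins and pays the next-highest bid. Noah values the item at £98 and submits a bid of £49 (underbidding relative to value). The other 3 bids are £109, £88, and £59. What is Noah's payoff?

Highest competing bid: £109.
Noah's bid £49 is not the highest, so Noah loses, pays nothing, and earns zero payoff.

Payoff = £0.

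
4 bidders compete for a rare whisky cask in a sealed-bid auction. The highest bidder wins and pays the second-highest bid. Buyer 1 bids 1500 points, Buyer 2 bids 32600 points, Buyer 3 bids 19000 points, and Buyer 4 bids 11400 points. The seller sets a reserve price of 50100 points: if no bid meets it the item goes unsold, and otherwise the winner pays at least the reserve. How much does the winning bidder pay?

Bids in descending order: Buyer 2 32600 points, then Buyer 3 19000 points, then Buyer 4 11400 points, then Buyer 1 1500 points.
The top bid 32600 points is below the reserve 50100 points, so the item goes unsold and nothing is paid.

unsold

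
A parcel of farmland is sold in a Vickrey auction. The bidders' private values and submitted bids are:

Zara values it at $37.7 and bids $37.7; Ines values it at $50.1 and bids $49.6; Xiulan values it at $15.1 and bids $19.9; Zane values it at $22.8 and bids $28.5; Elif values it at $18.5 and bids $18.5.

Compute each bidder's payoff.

Zara $0.0, Ines $12.4, Xiulan $0.0, Zane $0.0, Elif $0.0.

Ordered from highest: Ines $49.6 > Zara $37.7 > Zane $28.5 > Xiulan $19.9 > Elif $18.5.
Ines has the top bid and wins; the price is the second-highest bid, $37.7.
Ines's payoff = $50.1 − $37.7 = $12.4. All other bidders lose, so their payoff is 0.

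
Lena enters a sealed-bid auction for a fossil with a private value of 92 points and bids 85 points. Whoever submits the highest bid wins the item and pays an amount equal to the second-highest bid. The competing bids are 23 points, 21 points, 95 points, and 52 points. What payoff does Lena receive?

0 points

Highest competing bid: 95 points.
Lena's bid 85 points is not the highest, so Lena loses, pays nothing, and earns zero payoff.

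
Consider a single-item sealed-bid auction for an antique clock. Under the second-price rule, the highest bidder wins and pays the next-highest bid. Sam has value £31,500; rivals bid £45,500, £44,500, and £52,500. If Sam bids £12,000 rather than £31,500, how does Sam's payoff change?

Payoff change: £0.

The highest competing bid is £52,500.
Bidding truthfully at £31,500: the top bid is £52,500 (a rival), so Sam loses. Payoff = £0.
Bidding £12,000: the top bid is £52,500 (a rival), so Sam loses. Payoff = £0.
Change = £0 − £0 = £0.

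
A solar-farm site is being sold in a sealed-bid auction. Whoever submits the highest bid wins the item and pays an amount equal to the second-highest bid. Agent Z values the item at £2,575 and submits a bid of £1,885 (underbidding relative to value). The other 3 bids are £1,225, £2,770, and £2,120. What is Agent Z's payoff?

Highest competing bid: £2,770.
Agent Z's bid £1,885 is not the highest, so Agent Z loses, pays nothing, and earns zero payoff.

£0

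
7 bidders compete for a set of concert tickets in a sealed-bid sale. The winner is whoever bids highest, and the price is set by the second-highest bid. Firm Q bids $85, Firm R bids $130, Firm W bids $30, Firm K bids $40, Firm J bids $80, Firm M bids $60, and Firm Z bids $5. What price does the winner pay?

The winner pays $85.

Bids in descending order: Firm R $130 > Firm Q $85 > Firm J $80 > Firm M $60 > Firm K $40 > Firm W $30 > Firm Z $5.
Firm R has the highest bid, so Firm R wins.
The second-highest bid is $85, so that is what Firm R pays.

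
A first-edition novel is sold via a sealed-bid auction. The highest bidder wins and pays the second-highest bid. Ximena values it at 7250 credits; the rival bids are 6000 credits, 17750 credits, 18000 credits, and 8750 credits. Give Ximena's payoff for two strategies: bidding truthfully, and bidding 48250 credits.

The highest competing bid is 18000 credits.
Bidding truthfully at 7250 credits: the top bid is 18000 credits (a rival), so Ximena loses. Payoff = 0 credits.
Bidding 48250 credits: Ximena has the top bid, wins, and pays the second-highest bid 18000 credits. Payoff = 7250 credits − 18000 credits = -10750 credits.

Truthful: 0 credits; alternative: -10750 credits.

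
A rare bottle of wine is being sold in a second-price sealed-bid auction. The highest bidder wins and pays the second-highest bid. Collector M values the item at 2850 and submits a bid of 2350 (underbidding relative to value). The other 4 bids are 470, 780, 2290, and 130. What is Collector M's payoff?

Payoff = 560.

Highest competing bid: 2290.
Collector M's bid 2350 is the highest overall, so Collector M wins and pays the second-highest bid, 2290.
Payoff = value − price = 2850 − 2290 = 560.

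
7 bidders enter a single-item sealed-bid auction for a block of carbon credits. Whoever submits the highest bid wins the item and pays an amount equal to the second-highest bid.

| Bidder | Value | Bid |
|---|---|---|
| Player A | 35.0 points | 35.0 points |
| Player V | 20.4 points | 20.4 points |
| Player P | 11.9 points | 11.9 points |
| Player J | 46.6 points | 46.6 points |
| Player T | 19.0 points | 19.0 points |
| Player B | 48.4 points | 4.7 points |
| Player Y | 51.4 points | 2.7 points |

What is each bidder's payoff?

Bids in descending order: Player J 46.6 points > Player A 35.0 points > Player V 20.4 points > Player T 19.0 points > Player P 11.9 points > Player B 4.7 points > Player Y 2.7 points.
Player J has the top bid and wins; the price is the second-highest bid, 35.0 points.
Player J's payoff = 46.6 points − 35.0 points = 11.6 points. All other bidders lose, so their payoff is 0.

Payoffs: Player A 0.0 points, Player V 0.0 points, Player P 0.0 points, Player J 11.6 points, Player T 0.0 points, Player B 0.0 points, Player Y 0.0 points.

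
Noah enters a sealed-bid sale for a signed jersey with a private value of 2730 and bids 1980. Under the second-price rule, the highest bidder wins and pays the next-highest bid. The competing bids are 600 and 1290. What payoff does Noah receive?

Highest competing bid: 1290.
Noah's bid 1980 is the highest overall, so Noah wins and pays the second-highest bid, 1290.
Payoff = value − price = 2730 − 1290 = 1440.

Noah's payoff: 1440.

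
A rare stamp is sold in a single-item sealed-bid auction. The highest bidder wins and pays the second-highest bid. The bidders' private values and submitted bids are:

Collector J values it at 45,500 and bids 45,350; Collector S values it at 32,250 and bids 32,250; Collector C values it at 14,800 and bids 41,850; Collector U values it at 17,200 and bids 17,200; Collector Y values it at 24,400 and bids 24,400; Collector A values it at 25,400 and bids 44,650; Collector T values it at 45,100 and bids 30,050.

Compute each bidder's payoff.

Sorted high to low: Collector J 45,350, then Collector A 44,650, then Collector C 41,850, then Collector S 32,250, then Collector T 30,050, then Collector Y 24,400, then Collector U 17,200.
Collector J has the top bid and wins; the price is the second-highest bid, 44,650.
Collector J's payoff = 45,500 − 44,650 = 850. All other bidders lose, so their payoff is 0.

Payoffs: Collector J 850, Collector S 0, Collector C 0, Collector U 0, Collector Y 0, Collector A 0, Collector T 0.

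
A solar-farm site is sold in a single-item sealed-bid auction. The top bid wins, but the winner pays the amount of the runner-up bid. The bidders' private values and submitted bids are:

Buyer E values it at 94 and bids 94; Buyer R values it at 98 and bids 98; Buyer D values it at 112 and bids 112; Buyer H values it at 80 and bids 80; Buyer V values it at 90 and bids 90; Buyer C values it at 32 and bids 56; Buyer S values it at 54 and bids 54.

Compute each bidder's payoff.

Payoffs: Buyer E 0, Buyer R 0, Buyer D 14, Buyer H 0, Buyer V 0, Buyer C 0, Buyer S 0.

Bids in descending order: Buyer D 112, then Buyer R 98, then Buyer E 94, then Buyer V 90, then Buyer H 80, then Buyer C 56, then Buyer S 54.
Buyer D has the top bid and wins; the price is the second-highest bid, 98.
Buyer D's payoff = 112 − 98 = 14. All other bidders lose, so their payoff is 0.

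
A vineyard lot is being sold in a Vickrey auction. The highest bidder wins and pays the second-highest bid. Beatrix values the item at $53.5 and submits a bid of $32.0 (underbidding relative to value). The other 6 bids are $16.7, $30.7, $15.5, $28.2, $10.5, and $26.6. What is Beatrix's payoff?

Beatrix's payoff: $22.8.

Highest competing bid: $30.7.
Beatrix's bid $32.0 is the highest overall, so Beatrix wins and pays the second-highest bid, $30.7.
Payoff = value − price = $53.5 − $30.7 = $22.8.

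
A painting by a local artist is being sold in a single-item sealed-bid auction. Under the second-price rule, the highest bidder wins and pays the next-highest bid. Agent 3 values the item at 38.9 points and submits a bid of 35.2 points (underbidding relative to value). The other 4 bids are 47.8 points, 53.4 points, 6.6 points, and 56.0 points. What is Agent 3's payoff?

Highest competing bid: 56.0 points.
Agent 3's bid 35.2 points is not the highest, so Agent 3 loses, pays nothing, and earns zero payoff.

0.0 points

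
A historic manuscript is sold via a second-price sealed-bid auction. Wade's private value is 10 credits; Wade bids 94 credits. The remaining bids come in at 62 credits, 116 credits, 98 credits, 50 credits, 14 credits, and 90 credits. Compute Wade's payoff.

Wade's payoff: 0 credits.

Highest competing bid: 116 credits.
Wade's bid 94 credits is not the highest, so Wade loses, pays nothing, and earns zero payoff.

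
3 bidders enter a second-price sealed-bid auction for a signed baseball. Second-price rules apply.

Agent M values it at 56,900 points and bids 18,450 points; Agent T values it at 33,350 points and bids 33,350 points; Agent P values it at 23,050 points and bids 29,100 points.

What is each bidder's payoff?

Agent M 0 points, Agent T 4,250 points, Agent P 0 points.

Ordered from highest: Agent T 33,350 points > Agent P 29,100 points > Agent M 18,450 points.
Agent T has the top bid and wins; the price is the second-highest bid, 29,100 points.
Agent T's payoff = 33,350 points − 29,100 points = 4,250 points. All other bidders lose, so their payoff is 0.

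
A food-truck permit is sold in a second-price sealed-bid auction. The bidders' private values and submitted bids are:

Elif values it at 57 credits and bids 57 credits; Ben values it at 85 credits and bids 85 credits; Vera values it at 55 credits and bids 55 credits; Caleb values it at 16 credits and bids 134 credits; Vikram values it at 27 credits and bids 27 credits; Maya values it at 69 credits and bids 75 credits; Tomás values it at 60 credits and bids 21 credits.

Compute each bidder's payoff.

Payoffs: Elif 0 credits, Ben 0 credits, Vera 0 credits, Caleb -69 credits, Vikram 0 credits, Maya 0 credits, Tomás 0 credits.

Bids in descending order: Caleb 134 credits > Ben 85 credits > Maya 75 credits > Elif 57 credits > Vera 55 credits > Vikram 27 credits > Tomás 21 credits.
Caleb has the top bid and wins; the price is the second-highest bid, 85 credits.
Caleb's payoff = 16 credits − 85 credits = -69 credits. All other bidders lose, so their payoff is 0.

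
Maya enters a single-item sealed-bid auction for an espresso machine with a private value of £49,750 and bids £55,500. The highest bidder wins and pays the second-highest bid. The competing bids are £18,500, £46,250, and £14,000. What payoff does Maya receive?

Highest competing bid: £46,250.
Maya's bid £55,500 is the highest overall, so Maya wins and pays the second-highest bid, £46,250.
Payoff = value − price = £49,750 − £46,250 = £3,500.

Payoff = £3,500.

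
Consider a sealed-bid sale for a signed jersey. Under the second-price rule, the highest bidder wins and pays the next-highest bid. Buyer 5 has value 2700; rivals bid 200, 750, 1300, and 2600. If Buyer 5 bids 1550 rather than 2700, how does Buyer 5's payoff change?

Payoff change: -100.

The highest competing bid is 2600.
Bidding truthfully at 2700: Buyer 5 has the top bid, wins, and pays the second-highest bid 2600. Payoff = 2700 − 2600 = 100.
Bidding 1550: the top bid is 2600 (a rival), so Buyer 5 loses. Payoff = 0.
Change = 0 − 100 = -100.
Deviating from a truthful bid can only lose payoff in a second-price auction — never gain.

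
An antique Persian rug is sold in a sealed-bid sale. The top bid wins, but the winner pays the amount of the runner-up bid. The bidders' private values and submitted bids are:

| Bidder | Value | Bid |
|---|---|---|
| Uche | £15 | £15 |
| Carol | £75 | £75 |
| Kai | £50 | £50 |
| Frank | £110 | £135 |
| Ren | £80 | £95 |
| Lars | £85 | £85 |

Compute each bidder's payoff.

Payoffs: Uche £0, Carol £0, Kai £0, Frank £15, Ren £0, Lars £0.

Ordered from highest: Frank £135; Ren £95; Lars £85; Carol £75; Kai £50; Uche £15.
Frank has the top bid and wins; the price is the second-highest bid, £95.
Frank's payoff = £110 − £95 = £15. All other bidders lose, so their payoff is 0.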